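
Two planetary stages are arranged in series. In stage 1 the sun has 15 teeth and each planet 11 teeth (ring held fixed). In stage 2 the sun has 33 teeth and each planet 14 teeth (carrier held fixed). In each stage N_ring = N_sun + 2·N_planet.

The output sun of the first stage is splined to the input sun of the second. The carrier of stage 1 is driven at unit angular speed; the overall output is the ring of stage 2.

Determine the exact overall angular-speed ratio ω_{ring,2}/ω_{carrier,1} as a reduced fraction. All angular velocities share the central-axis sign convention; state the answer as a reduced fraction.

Stage 1: N_ring = 15 + 2·11 = 37
Stage 1: 15(ω_s−ω_c) = −37(ω_r−ω_c),  ω_r=0, ω_c=1
Stage 1: ω_s = 1 − (37/15)(0−1) = 52/15
  ⇒ ω_s¹/ω_c¹ = 52/15
Stage 2: N_ring = 33 + 2·14 = 61
Stage 2: 33(ω_s−ω_c) = −61(ω_r−ω_c),  ω_c=0, ω_s=1
Stage 2: ω_r = 0 − (33/61)(1−0) = -33/61
  ⇒ ω_r²/ω_s² = -33/61
Coupling ω_s² = ω_s¹ ⇒ overall = 52/15 × -33/61 = -572/305

-572/305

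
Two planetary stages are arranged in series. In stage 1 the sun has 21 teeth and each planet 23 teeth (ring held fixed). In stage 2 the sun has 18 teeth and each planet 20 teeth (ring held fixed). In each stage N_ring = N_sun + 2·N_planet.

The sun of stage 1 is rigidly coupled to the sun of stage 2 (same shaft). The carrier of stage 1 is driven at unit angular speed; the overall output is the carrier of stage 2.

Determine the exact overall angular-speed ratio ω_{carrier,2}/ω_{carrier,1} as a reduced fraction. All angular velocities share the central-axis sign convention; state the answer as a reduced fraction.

Stage 1: N_ring = 21 + 2·23 = 67
Stage 1: 21(ω_s−ω_c) = −67(ω_r−ω_c),  ω_r=0, ω_c=1
Stage 1: ω_s = 1 − (67/21)(0−1) = 88/21
  ⇒ ω_s¹/ω_c¹ = 88/21
Stage 2: N_ring = 18 + 2·20 = 58
Stage 2: 18(ω_s−ω_c) = −58(ω_r−ω_c),  ω_r=0, ω_s=1
Stage 2: 18(1−ω_c) = −58(0−ω_c)  ⇒  76ω_c = 18  ⇒  ω_c = 9/38
  ⇒ ω_c²/ω_s² = 9/38
Coupling ω_s² = ω_s¹ ⇒ overall = 88/21 × 9/38 = 132/133

132/133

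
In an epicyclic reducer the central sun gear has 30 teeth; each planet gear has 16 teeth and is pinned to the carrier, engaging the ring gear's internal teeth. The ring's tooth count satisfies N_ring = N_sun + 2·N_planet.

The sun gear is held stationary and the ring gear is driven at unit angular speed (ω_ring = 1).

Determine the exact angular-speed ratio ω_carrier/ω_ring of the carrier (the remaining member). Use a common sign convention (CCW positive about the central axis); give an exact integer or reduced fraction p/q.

N_ring = 30 + 2·16 = 62
30(ω_s−ω_c) = −62(ω_r−ω_c),  ω_s=0, ω_r=1
30(0−ω_c) = −62(1−ω_c)  ⇒  92ω_c = 62  ⇒  ω_c = 31/46
ω_c/ω_r = 31/46

31/46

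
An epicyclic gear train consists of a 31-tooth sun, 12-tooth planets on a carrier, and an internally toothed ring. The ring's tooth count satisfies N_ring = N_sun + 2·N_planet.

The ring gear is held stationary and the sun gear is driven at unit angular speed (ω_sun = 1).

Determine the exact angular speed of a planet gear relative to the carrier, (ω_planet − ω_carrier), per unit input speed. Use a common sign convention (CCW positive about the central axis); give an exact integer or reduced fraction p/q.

N_ring = 31 + 2·12 = 55
31(ω_s−ω_c) = −55(ω_r−ω_c),  ω_r=0, ω_s=1
31(1−ω_c) = −55(0−ω_c)  ⇒  86ω_c = 31  ⇒  ω_c = 31/86
sun–planet: 31·(1−31/86) = −12·(ω_p−ω_c)  ⇒  ω_p−ω_c = −(31/12)·(55/86) = -1705/1032

-1705/1032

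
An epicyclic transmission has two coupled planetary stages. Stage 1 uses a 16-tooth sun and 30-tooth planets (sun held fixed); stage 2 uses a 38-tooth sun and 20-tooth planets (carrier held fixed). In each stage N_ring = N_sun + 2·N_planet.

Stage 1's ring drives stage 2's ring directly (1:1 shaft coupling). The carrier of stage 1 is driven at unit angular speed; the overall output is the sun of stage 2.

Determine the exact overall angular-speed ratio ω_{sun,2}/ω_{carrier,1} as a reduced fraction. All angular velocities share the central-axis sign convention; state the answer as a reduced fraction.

Stage 1: N_ring = 16 + 2·30 = 76
Stage 1: 16(ω_s−ω_c) = −76(ω_r−ω_c),  ω_s=0, ω_c=1
Stage 1: ω_r = 1 − (16/76)(0−1) = 23/19
  ⇒ ω_r¹/ω_c¹ = 23/19
Stage 2: N_ring = 38 + 2·20 = 78
Stage 2: 38(ω_s−ω_c) = −78(ω_r−ω_c),  ω_c=0, ω_r=1
Stage 2: ω_s = 0 − (78/38)(1−0) = -39/19
  ⇒ ω_s²/ω_r² = -39/19
Coupling ω_r² = ω_r¹ ⇒ overall = 23/19 × -39/19 = -897/361

-897/361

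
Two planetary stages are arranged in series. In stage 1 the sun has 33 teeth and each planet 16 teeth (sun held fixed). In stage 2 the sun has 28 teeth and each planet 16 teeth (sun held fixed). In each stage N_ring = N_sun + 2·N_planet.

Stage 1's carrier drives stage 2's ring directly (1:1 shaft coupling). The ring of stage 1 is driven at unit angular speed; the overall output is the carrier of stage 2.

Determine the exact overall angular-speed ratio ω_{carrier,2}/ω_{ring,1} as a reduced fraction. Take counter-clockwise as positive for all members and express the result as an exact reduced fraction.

975/2156

Stage 1: N_ring = 33 + 2·16 = 65
Stage 1: 33(ω_s−ω_c) = −65(ω_r−ω_c),  ω_s=0, ω_r=1
Stage 1: 33(0−ω_c) = −65(1−ω_c)  ⇒  98ω_c = 65  ⇒  ω_c = 65/98
  ⇒ ω_c¹/ω_r¹ = 65/98
Stage 2: N_ring = 28 + 2·16 = 60
Stage 2: 28(ω_s−ω_c) = −60(ω_r−ω_c),  ω_s=0, ω_r=1
Stage 2: 28(0−ω_c) = −60(1−ω_c)  ⇒  88ω_c = 60  ⇒  ω_c = 15/22
  ⇒ ω_c²/ω_r² = 15/22
Coupling ω_r² = ω_c¹ ⇒ overall = 65/98 × 15/22 = 975/2156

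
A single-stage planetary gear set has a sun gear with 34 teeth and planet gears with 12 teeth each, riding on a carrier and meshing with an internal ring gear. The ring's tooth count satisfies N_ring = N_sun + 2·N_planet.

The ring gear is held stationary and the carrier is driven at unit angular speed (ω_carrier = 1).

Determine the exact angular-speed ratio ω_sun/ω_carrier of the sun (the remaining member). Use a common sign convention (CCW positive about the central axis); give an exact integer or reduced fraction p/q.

46/17

N_ring = 34 + 2·12 = 58
34(ω_s−ω_c) = −58(ω_r−ω_c),  ω_r=0, ω_c=1
ω_s = 1 − (58/34)(0−1) = 46/17
ω_s/ω_c = 46/17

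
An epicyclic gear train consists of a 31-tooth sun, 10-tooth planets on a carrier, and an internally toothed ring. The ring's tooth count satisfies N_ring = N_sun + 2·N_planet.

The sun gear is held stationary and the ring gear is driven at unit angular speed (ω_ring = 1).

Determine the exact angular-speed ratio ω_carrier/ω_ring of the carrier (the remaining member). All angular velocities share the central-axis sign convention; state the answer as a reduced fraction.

51/82

N_ring = 31 + 2·10 = 51
31(ω_s−ω_c) = −51(ω_r−ω_c),  ω_s=0, ω_r=1
31(0−ω_c) = −51(1−ω_c)  ⇒  82ω_c = 51  ⇒  ω_c = 51/82
ω_c/ω_r = 51/82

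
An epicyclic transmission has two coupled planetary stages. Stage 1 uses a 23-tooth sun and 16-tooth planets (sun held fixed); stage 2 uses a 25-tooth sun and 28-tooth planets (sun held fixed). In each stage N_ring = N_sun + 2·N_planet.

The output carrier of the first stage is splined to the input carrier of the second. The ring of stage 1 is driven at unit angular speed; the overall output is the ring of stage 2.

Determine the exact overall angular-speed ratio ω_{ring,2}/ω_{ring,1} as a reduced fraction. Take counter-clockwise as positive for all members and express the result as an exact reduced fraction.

Stage 1: N_ring = 23 + 2·16 = 55
Stage 1: 23(ω_s−ω_c) = −55(ω_r−ω_c),  ω_s=0, ω_r=1
Stage 1: 23(0−ω_c) = −55(1−ω_c)  ⇒  78ω_c = 55  ⇒  ω_c = 55/78
  ⇒ ω_c¹/ω_r¹ = 55/78
Stage 2: N_ring = 25 + 2·28 = 81
Stage 2: 25(ω_s−ω_c) = −81(ω_r−ω_c),  ω_s=0, ω_c=1
Stage 2: ω_r = 1 − (25/81)(0−1) = 106/81
  ⇒ ω_r²/ω_c² = 106/81
Coupling ω_c² = ω_c¹ ⇒ overall = 55/78 × 106/81 = 2915/3159

2915/3159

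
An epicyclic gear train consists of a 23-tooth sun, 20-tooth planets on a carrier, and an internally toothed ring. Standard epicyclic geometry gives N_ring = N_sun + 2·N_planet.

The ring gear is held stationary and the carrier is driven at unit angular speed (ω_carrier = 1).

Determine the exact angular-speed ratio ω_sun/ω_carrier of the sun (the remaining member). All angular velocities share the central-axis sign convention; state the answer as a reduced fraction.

N_ring = 23 + 2·20 = 63
23(ω_s−ω_c) = −63(ω_r−ω_c),  ω_r=0, ω_c=1
ω_s = 1 − (63/23)(0−1) = 86/23
ω_s/ω_c = 86/23

86/23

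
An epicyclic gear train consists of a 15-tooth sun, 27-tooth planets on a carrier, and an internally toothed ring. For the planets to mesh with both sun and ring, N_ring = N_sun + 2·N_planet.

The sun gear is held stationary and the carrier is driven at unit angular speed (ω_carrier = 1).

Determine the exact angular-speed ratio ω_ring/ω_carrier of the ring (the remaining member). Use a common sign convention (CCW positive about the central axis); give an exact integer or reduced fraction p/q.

28/23

N_ring = 15 + 2·27 = 69
15(ω_s−ω_c) = −69(ω_r−ω_c),  ω_s=0, ω_c=1
ω_r = 1 − (15/69)(0−1) = 28/23
ω_r/ω_c = 28/23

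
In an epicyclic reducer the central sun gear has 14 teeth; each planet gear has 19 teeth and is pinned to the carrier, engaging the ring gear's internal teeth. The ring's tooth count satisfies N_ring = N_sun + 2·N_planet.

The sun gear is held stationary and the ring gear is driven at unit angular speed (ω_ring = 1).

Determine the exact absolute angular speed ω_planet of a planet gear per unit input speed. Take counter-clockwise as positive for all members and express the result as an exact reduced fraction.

N_ring = 14 + 2·19 = 52
14(ω_s−ω_c) = −52(ω_r−ω_c),  ω_s=0, ω_r=1
14(0−ω_c) = −52(1−ω_c)  ⇒  66ω_c = 52  ⇒  ω_c = 26/33
sun–planet: 14·(0−26/33) = −19·(ω_p−ω_c)  ⇒  ω_p−ω_c = −(14/19)·(-26/33) = 364/627
ω_p = 26/33 + 364/627 = 26/19

26/19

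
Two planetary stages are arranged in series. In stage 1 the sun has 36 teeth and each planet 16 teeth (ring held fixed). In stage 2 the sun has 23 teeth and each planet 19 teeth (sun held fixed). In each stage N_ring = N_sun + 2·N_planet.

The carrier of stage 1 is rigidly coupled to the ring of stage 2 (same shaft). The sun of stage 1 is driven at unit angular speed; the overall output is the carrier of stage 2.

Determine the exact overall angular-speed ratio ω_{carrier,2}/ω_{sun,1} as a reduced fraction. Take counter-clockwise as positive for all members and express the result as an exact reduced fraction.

Stage 1: N_ring = 36 + 2·16 = 68
Stage 1: 36(ω_s−ω_c) = −68(ω_r−ω_c),  ω_r=0, ω_s=1
Stage 1: 36(1−ω_c) = −68(0−ω_c)  ⇒  104ω_c = 36  ⇒  ω_c = 9/26
  ⇒ ω_c¹/ω_s¹ = 9/26
Stage 2: N_ring = 23 + 2·19 = 61
Stage 2: 23(ω_s−ω_c) = −61(ω_r−ω_c),  ω_s=0, ω_r=1
Stage 2: 23(0−ω_c) = −61(1−ω_c)  ⇒  84ω_c = 61  ⇒  ω_c = 61/84
  ⇒ ω_c²/ω_r² = 61/84
Coupling ω_r² = ω_c¹ ⇒ overall = 9/26 × 61/84 = 183/728

183/728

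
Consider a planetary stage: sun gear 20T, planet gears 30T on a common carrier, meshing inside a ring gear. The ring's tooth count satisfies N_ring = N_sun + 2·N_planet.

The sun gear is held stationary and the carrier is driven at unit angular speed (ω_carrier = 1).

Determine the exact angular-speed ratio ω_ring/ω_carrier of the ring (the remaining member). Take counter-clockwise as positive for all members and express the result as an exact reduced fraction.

5/4

N_ring = 20 + 2·30 = 80
20(ω_s−ω_c) = −80(ω_r−ω_c),  ω_s=0, ω_c=1
ω_r = 1 − (20/80)(0−1) = 5/4
ω_r/ω_c = 5/4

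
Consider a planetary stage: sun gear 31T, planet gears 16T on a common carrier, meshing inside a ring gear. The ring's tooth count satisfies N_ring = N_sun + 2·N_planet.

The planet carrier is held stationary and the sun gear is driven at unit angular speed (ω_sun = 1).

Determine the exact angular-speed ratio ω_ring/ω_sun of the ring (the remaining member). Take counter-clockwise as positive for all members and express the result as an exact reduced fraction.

-31/63

N_ring = 31 + 2·16 = 63
31(ω_s−ω_c) = −63(ω_r−ω_c),  ω_c=0, ω_s=1
ω_r = 0 − (31/63)(1−0) = -31/63
ω_r/ω_s = -31/63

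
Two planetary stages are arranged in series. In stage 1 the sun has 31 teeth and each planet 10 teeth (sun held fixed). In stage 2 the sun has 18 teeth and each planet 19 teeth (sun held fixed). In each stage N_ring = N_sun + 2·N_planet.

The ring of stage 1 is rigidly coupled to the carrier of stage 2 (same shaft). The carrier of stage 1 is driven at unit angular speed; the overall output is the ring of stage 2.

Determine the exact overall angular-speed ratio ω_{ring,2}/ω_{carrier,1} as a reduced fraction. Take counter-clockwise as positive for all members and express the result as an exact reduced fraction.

Stage 1: N_ring = 31 + 2·10 = 51
Stage 1: 31(ω_s−ω_c) = −51(ω_r−ω_c),  ω_s=0, ω_c=1
Stage 1: ω_r = 1 − (31/51)(0−1) = 82/51
  ⇒ ω_r¹/ω_c¹ = 82/51
Stage 2: N_ring = 18 + 2·19 = 56
Stage 2: 18(ω_s−ω_c) = −56(ω_r−ω_c),  ω_s=0, ω_c=1
Stage 2: ω_r = 1 − (18/56)(0−1) = 37/28
  ⇒ ω_r²/ω_c² = 37/28
Coupling ω_c² = ω_r¹ ⇒ overall = 82/51 × 37/28 = 1517/714

1517/714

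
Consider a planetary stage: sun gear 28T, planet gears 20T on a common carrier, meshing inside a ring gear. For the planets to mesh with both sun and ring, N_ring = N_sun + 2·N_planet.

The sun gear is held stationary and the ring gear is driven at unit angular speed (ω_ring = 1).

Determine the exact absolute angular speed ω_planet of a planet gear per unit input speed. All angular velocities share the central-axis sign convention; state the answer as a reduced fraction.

17/10

N_ring = 28 + 2·20 = 68
28(ω_s−ω_c) = −68(ω_r−ω_c),  ω_s=0, ω_r=1
28(0−ω_c) = −68(1−ω_c)  ⇒  96ω_c = 68  ⇒  ω_c = 17/24
sun–planet: 28·(0−17/24) = −20·(ω_p−ω_c)  ⇒  ω_p−ω_c = −(28/20)·(-17/24) = 119/120
ω_p = 17/24 + 119/120 = 17/10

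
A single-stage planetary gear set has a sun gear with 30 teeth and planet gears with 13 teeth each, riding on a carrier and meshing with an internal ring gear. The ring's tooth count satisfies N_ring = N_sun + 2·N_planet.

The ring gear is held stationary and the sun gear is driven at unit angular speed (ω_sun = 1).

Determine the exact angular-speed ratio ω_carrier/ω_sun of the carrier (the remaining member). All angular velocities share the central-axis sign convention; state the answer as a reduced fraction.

15/43

N_ring = 30 + 2·13 = 56
30(ω_s−ω_c) = −56(ω_r−ω_c),  ω_r=0, ω_s=1
30(1−ω_c) = −56(0−ω_c)  ⇒  86ω_c = 30  ⇒  ω_c = 15/43
ω_c/ω_s = 15/43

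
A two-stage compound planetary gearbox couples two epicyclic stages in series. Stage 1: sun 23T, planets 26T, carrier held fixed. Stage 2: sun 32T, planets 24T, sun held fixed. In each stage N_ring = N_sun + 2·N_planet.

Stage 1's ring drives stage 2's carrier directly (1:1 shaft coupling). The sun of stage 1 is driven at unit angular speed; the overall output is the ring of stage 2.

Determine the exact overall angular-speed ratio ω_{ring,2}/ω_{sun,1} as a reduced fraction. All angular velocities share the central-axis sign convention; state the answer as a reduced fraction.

-161/375

Stage 1: N_ring = 23 + 2·26 = 75
Stage 1: 23(ω_s−ω_c) = −75(ω_r−ω_c),  ω_c=0, ω_s=1
Stage 1: ω_r = 0 − (23/75)(1−0) = -23/75
  ⇒ ω_r¹/ω_s¹ = -23/75
Stage 2: N_ring = 32 + 2·24 = 80
Stage 2: 32(ω_s−ω_c) = −80(ω_r−ω_c),  ω_s=0, ω_c=1
Stage 2: ω_r = 1 − (32/80)(0−1) = 7/5
  ⇒ ω_r²/ω_c² = 7/5
Coupling ω_c² = ω_r¹ ⇒ overall = -23/75 × 7/5 = -161/375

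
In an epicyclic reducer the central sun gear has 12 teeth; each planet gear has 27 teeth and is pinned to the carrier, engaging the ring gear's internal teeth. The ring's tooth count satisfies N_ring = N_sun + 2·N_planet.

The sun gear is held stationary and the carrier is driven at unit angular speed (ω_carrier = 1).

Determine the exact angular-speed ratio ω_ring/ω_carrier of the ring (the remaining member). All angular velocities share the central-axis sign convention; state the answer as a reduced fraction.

N_ring = 12 + 2·27 = 66
12(ω_s−ω_c) = −66(ω_r−ω_c),  ω_s=0, ω_c=1
ω_r = 1 − (12/66)(0−1) = 13/11
ω_r/ω_c = 13/11

13/11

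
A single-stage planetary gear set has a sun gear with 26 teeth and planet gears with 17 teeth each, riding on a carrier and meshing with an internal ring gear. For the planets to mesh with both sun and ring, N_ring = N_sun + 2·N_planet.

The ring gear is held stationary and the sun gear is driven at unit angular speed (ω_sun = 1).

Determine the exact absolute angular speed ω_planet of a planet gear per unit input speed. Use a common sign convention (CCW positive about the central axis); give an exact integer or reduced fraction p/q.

-13/17

N_ring = 26 + 2·17 = 60
26(ω_s−ω_c) = −60(ω_r−ω_c),  ω_r=0, ω_s=1
26(1−ω_c) = −60(0−ω_c)  ⇒  86ω_c = 26  ⇒  ω_c = 13/43
sun–planet: 26·(1−13/43) = −17·(ω_p−ω_c)  ⇒  ω_p−ω_c = −(26/17)·(30/43) = -780/731
ω_p = 13/43 − 780/731 = -13/17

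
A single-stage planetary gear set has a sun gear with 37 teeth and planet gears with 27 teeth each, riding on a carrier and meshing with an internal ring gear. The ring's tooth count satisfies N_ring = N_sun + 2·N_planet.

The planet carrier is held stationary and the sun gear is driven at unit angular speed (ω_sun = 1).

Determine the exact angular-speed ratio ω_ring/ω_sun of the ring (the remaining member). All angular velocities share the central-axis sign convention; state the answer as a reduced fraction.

N_ring = 37 + 2·27 = 91
37(ω_s−ω_c) = −91(ω_r−ω_c),  ω_c=0, ω_s=1
ω_r = 0 − (37/91)(1−0) = -37/91
ω_r/ω_s = -37/91

-37/91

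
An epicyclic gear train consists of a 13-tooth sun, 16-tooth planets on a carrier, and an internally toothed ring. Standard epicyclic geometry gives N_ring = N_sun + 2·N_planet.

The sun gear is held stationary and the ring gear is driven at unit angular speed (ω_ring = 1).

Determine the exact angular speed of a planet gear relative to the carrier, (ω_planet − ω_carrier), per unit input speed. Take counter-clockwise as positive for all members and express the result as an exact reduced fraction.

585/928

N_ring = 13 + 2·16 = 45
13(ω_s−ω_c) = −45(ω_r−ω_c),  ω_s=0, ω_r=1
13(0−ω_c) = −45(1−ω_c)  ⇒  58ω_c = 45  ⇒  ω_c = 45/58
sun–planet: 13·(0−45/58) = −16·(ω_p−ω_c)  ⇒  ω_p−ω_c = −(13/16)·(-45/58) = 585/928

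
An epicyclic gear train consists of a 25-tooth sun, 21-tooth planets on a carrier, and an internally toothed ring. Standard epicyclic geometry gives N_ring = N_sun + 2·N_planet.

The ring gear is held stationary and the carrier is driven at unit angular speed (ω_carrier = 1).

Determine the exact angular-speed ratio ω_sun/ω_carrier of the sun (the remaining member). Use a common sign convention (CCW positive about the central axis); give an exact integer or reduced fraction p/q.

92/25

N_ring = 25 + 2·21 = 67
25(ω_s−ω_c) = −67(ω_r−ω_c),  ω_r=0, ω_c=1
ω_s = 1 − (67/25)(0−1) = 92/25
ω_s/ω_c = 92/25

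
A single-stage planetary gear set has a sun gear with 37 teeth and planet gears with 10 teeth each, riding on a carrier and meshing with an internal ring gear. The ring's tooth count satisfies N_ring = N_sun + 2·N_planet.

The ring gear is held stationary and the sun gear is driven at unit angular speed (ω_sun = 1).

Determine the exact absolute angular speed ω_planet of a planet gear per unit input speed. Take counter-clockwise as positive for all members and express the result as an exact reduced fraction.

N_ring = 37 + 2·10 = 57
37(ω_s−ω_c) = −57(ω_r−ω_c),  ω_r=0, ω_s=1
37(1−ω_c) = −57(0−ω_c)  ⇒  94ω_c = 37  ⇒  ω_c = 37/94
sun–planet: 37·(1−37/94) = −10·(ω_p−ω_c)  ⇒  ω_p−ω_c = −(37/10)·(57/94) = -2109/940
ω_p = 37/94 − 2109/940 = -37/20

-37/20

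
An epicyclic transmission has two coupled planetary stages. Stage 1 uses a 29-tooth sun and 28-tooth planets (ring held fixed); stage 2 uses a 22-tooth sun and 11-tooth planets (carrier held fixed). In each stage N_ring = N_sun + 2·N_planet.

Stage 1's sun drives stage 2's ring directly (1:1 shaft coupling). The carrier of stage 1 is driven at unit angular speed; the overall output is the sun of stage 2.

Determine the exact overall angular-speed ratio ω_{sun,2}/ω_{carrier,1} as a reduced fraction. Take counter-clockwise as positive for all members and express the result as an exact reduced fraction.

-228/29

Stage 1: N_ring = 29 + 2·28 = 85
Stage 1: 29(ω_s−ω_c) = −85(ω_r−ω_c),  ω_r=0, ω_c=1
Stage 1: ω_s = 1 − (85/29)(0−1) = 114/29
  ⇒ ω_s¹/ω_c¹ = 114/29
Stage 2: N_ring = 22 + 2·11 = 44
Stage 2: 22(ω_s−ω_c) = −44(ω_r−ω_c),  ω_c=0, ω_r=1
Stage 2: ω_s = 0 − (44/22)(1−0) = -2
  ⇒ ω_s²/ω_r² = -2
Coupling ω_r² = ω_s¹ ⇒ overall = 114/29 × -2 = -228/29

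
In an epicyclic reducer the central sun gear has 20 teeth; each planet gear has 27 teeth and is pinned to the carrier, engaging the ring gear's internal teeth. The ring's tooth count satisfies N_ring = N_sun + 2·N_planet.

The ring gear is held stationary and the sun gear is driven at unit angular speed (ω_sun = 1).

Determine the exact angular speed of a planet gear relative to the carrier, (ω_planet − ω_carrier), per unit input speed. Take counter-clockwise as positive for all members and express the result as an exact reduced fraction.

-740/1269

N_ring = 20 + 2·27 = 74
20(ω_s−ω_c) = −74(ω_r−ω_c),  ω_r=0, ω_s=1
20(1−ω_c) = −74(0−ω_c)  ⇒  94ω_c = 20  ⇒  ω_c = 10/47
sun–planet: 20·(1−10/47) = −27·(ω_p−ω_c)  ⇒  ω_p−ω_c = −(20/27)·(37/47) = -740/1269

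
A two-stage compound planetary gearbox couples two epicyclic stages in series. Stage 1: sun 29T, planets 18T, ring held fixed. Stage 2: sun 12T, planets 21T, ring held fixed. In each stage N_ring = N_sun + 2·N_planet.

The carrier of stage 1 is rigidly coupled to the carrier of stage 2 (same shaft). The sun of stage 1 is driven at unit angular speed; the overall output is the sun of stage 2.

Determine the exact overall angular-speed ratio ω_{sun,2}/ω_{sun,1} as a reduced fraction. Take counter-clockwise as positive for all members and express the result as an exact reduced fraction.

Stage 1: N_ring = 29 + 2·18 = 65
Stage 1: 29(ω_s−ω_c) = −65(ω_r−ω_c),  ω_r=0, ω_s=1
Stage 1: 29(1−ω_c) = −65(0−ω_c)  ⇒  94ω_c = 29  ⇒  ω_c = 29/94
  ⇒ ω_c¹/ω_s¹ = 29/94
Stage 2: N_ring = 12 + 2·21 = 54
Stage 2: 12(ω_s−ω_c) = −54(ω_r−ω_c),  ω_r=0, ω_c=1
Stage 2: ω_s = 1 − (54/12)(0−1) = 11/2
  ⇒ ω_s²/ω_c² = 11/2
Coupling ω_c² = ω_c¹ ⇒ overall = 29/94 × 11/2 = 319/188

319/188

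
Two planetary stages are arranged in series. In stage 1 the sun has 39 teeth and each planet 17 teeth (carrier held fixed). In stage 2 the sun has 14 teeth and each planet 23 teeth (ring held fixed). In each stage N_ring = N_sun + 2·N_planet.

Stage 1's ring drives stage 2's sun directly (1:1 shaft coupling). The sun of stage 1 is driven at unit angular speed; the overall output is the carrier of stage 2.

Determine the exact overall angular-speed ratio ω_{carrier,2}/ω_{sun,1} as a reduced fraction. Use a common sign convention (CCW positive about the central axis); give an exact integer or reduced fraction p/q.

Stage 1: N_ring = 39 + 2·17 = 73
Stage 1: 39(ω_s−ω_c) = −73(ω_r−ω_c),  ω_c=0, ω_s=1
Stage 1: ω_r = 0 − (39/73)(1−0) = -39/73
  ⇒ ω_r¹/ω_s¹ = -39/73
Stage 2: N_ring = 14 + 2·23 = 60
Stage 2: 14(ω_s−ω_c) = −60(ω_r−ω_c),  ω_r=0, ω_s=1
Stage 2: 14(1−ω_c) = −60(0−ω_c)  ⇒  74ω_c = 14  ⇒  ω_c = 7/37
  ⇒ ω_c²/ω_s² = 7/37
Coupling ω_s² = ω_r¹ ⇒ overall = -39/73 × 7/37 = -273/2701

-273/2701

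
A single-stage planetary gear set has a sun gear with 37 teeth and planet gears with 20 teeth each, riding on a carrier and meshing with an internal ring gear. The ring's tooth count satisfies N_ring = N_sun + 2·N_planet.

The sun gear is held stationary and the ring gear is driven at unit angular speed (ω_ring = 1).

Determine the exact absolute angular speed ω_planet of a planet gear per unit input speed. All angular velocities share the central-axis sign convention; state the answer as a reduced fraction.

N_ring = 37 + 2·20 = 77
37(ω_s−ω_c) = −77(ω_r−ω_c),  ω_s=0, ω_r=1
37(0−ω_c) = −77(1−ω_c)  ⇒  114ω_c = 77  ⇒  ω_c = 77/114
sun–planet: 37·(0−77/114) = −20·(ω_p−ω_c)  ⇒  ω_p−ω_c = −(37/20)·(-77/114) = 2849/2280
ω_p = 77/114 + 2849/2280 = 77/40

77/40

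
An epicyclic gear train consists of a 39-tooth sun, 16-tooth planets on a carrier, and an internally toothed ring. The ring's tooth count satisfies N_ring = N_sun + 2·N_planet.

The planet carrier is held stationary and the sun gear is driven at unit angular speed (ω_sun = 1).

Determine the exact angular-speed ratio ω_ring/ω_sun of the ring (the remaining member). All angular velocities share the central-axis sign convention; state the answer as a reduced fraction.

N_ring = 39 + 2·16 = 71
39(ω_s−ω_c) = −71(ω_r−ω_c),  ω_c=0, ω_s=1
ω_r = 0 − (39/71)(1−0) = -39/71
ω_r/ω_s = -39/71

-39/71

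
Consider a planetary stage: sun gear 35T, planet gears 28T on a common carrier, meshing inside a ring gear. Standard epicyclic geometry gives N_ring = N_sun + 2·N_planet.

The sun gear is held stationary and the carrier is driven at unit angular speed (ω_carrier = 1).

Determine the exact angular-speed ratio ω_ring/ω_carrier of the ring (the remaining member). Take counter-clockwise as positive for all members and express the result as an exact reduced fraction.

N_ring = 35 + 2·28 = 91
35(ω_s−ω_c) = −91(ω_r−ω_c),  ω_s=0, ω_c=1
ω_r = 1 − (35/91)(0−1) = 18/13
ω_r/ω_c = 18/13

18/13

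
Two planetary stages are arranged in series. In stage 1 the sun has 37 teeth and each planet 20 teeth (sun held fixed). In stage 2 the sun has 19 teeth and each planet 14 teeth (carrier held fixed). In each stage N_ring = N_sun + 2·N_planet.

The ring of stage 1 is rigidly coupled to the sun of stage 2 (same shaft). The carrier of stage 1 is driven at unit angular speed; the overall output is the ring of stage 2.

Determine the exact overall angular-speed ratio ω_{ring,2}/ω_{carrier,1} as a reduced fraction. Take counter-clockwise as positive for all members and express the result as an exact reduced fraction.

-2166/3619

Stage 1: N_ring = 37 + 2·20 = 77
Stage 1: 37(ω_s−ω_c) = −77(ω_r−ω_c),  ω_s=0, ω_c=1
Stage 1: ω_r = 1 − (37/77)(0−1) = 114/77
  ⇒ ω_r¹/ω_c¹ = 114/77
Stage 2: N_ring = 19 + 2·14 = 47
Stage 2: 19(ω_s−ω_c) = −47(ω_r−ω_c),  ω_c=0, ω_s=1
Stage 2: ω_r = 0 − (19/47)(1−0) = -19/47
  ⇒ ω_r²/ω_s² = -19/47
Coupling ω_s² = ω_r¹ ⇒ overall = 114/77 × -19/47 = -2166/3619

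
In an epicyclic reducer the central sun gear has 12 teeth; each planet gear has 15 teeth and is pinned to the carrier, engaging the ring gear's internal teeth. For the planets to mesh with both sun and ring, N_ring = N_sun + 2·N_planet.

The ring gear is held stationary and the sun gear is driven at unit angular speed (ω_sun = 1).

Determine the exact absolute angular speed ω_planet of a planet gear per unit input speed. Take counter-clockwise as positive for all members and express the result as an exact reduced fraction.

-2/5

N_ring = 12 + 2·15 = 42
12(ω_s−ω_c) = −42(ω_r−ω_c),  ω_r=0, ω_s=1
12(1−ω_c) = −42(0−ω_c)  ⇒  54ω_c = 12  ⇒  ω_c = 2/9
sun–planet: 12·(1−2/9) = −15·(ω_p−ω_c)  ⇒  ω_p−ω_c = −(12/15)·(7/9) = -28/45
ω_p = 2/9 − 28/45 = -2/5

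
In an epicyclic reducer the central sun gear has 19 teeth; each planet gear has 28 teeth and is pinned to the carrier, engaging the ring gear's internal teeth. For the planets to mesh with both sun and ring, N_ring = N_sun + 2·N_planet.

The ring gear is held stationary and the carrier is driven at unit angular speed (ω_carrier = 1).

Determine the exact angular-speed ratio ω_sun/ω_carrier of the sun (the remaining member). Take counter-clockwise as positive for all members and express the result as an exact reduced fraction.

N_ring = 19 + 2·28 = 75
19(ω_s−ω_c) = −75(ω_r−ω_c),  ω_r=0, ω_c=1
ω_s = 1 − (75/19)(0−1) = 94/19
ω_s/ω_c = 94/19

94/19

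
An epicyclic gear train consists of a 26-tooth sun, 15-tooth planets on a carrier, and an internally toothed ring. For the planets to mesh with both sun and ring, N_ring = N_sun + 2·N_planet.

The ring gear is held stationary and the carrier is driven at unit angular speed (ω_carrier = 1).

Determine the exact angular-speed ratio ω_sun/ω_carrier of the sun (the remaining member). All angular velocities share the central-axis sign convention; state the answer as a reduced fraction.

N_ring = 26 + 2·15 = 56
26(ω_s−ω_c) = −56(ω_r−ω_c),  ω_r=0, ω_c=1
ω_s = 1 − (56/26)(0−1) = 41/13
ω_s/ω_c = 41/13

41/13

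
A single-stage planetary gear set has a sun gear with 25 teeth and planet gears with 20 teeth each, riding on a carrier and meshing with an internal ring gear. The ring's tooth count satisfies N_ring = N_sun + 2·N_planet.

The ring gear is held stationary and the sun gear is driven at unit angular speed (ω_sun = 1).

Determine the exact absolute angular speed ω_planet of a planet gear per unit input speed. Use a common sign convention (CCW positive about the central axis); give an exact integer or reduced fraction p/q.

-5/8

N_ring = 25 + 2·20 = 65
25(ω_s−ω_c) = −65(ω_r−ω_c),  ω_r=0, ω_s=1
25(1−ω_c) = −65(0−ω_c)  ⇒  90ω_c = 25  ⇒  ω_c = 5/18
sun–planet: 25·(1−5/18) = −20·(ω_p−ω_c)  ⇒  ω_p−ω_c = −(25/20)·(13/18) = -65/72
ω_p = 5/18 − 65/72 = -5/8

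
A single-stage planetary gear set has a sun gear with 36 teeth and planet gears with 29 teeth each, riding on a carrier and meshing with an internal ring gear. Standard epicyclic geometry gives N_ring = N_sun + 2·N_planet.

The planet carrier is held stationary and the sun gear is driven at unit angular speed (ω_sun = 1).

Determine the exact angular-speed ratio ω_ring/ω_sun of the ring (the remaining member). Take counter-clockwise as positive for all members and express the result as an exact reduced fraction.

N_ring = 36 + 2·29 = 94
36(ω_s−ω_c) = −94(ω_r−ω_c),  ω_c=0, ω_s=1
ω_r = 0 − (36/94)(1−0) = -18/47
ω_r/ω_s = -18/47

-18/47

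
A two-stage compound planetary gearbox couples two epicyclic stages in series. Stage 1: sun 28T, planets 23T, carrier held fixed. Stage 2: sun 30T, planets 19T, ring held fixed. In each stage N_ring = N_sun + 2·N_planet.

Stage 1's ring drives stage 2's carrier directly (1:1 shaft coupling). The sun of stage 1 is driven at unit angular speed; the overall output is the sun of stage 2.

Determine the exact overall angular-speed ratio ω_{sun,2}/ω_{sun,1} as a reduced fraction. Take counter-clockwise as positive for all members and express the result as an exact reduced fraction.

-686/555

Stage 1: N_ring = 28 + 2·23 = 74
Stage 1: 28(ω_s−ω_c) = −74(ω_r−ω_c),  ω_c=0, ω_s=1
Stage 1: ω_r = 0 − (28/74)(1−0) = -14/37
  ⇒ ω_r¹/ω_s¹ = -14/37
Stage 2: N_ring = 30 + 2·19 = 68
Stage 2: 30(ω_s−ω_c) = −68(ω_r−ω_c),  ω_r=0, ω_c=1
Stage 2: ω_s = 1 − (68/30)(0−1) = 49/15
  ⇒ ω_s²/ω_c² = 49/15
Coupling ω_c² = ω_r¹ ⇒ overall = -14/37 × 49/15 = -686/555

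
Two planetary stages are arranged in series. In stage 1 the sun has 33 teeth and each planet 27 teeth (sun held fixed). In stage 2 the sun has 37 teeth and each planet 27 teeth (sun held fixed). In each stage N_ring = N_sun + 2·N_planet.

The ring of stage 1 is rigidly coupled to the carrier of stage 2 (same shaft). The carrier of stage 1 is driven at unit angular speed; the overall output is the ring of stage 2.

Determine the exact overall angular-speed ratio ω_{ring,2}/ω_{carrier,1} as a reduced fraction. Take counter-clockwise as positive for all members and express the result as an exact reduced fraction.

Stage 1: N_ring = 33 + 2·27 = 87
Stage 1: 33(ω_s−ω_c) = −87(ω_r−ω_c),  ω_s=0, ω_c=1
Stage 1: ω_r = 1 − (33/87)(0−1) = 40/29
  ⇒ ω_r¹/ω_c¹ = 40/29
Stage 2: N_ring = 37 + 2·27 = 91
Stage 2: 37(ω_s−ω_c) = −91(ω_r−ω_c),  ω_s=0, ω_c=1
Stage 2: ω_r = 1 − (37/91)(0−1) = 128/91
  ⇒ ω_r²/ω_c² = 128/91
Coupling ω_c² = ω_r¹ ⇒ overall = 40/29 × 128/91 = 5120/2639

5120/2639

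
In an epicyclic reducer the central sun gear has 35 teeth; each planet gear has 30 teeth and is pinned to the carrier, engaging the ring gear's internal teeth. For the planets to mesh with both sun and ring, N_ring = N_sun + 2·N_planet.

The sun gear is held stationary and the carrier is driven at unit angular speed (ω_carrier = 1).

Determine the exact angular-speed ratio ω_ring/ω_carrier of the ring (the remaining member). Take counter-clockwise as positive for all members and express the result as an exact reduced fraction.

26/19

N_ring = 35 + 2·30 = 95
35(ω_s−ω_c) = −95(ω_r−ω_c),  ω_s=0, ω_c=1
ω_r = 1 − (35/95)(0−1) = 26/19
ω_r/ω_c = 26/19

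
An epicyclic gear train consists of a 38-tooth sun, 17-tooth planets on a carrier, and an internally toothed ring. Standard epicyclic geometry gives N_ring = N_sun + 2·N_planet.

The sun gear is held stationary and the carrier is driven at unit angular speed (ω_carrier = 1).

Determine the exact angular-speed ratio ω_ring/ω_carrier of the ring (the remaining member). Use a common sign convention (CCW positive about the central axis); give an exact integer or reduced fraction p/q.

N_ring = 38 + 2·17 = 72
38(ω_s−ω_c) = −72(ω_r−ω_c),  ω_s=0, ω_c=1
ω_r = 1 − (38/72)(0−1) = 55/36
ω_r/ω_c = 55/36

55/36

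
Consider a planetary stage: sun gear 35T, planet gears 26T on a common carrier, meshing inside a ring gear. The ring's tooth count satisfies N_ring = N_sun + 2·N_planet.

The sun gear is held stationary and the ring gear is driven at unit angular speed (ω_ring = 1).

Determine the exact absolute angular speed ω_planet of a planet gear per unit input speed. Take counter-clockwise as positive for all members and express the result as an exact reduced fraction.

N_ring = 35 + 2·26 = 87
35(ω_s−ω_c) = −87(ω_r−ω_c),  ω_s=0, ω_r=1
35(0−ω_c) = −87(1−ω_c)  ⇒  122ω_c = 87  ⇒  ω_c = 87/122
sun–planet: 35·(0−87/122) = −26·(ω_p−ω_c)  ⇒  ω_p−ω_c = −(35/26)·(-87/122) = 3045/3172
ω_p = 87/122 + 3045/3172 = 87/52

87/52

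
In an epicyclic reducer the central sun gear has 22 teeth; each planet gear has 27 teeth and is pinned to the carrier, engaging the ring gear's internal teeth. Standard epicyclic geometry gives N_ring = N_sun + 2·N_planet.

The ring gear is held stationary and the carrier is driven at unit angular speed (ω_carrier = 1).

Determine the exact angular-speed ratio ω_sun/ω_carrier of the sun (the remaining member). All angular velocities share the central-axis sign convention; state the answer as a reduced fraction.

N_ring = 22 + 2·27 = 76
22(ω_s−ω_c) = −76(ω_r−ω_c),  ω_r=0, ω_c=1
ω_s = 1 − (76/22)(0−1) = 49/11
ω_s/ω_c = 49/11

49/11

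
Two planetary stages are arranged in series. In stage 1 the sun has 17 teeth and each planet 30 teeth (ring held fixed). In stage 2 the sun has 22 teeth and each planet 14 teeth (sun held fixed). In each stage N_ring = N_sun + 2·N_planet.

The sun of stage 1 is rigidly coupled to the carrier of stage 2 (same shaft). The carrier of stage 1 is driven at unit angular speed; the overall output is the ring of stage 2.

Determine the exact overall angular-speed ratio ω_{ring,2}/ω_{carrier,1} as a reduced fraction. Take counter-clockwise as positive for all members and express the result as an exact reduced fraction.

3384/425

Stage 1: N_ring = 17 + 2·30 = 77
Stage 1: 17(ω_s−ω_c) = −77(ω_r−ω_c),  ω_r=0, ω_c=1
Stage 1: ω_s = 1 − (77/17)(0−1) = 94/17
  ⇒ ω_s¹/ω_c¹ = 94/17
Stage 2: N_ring = 22 + 2·14 = 50
Stage 2: 22(ω_s−ω_c) = −50(ω_r−ω_c),  ω_s=0, ω_c=1
Stage 2: ω_r = 1 − (22/50)(0−1) = 36/25
  ⇒ ω_r²/ω_c² = 36/25
Coupling ω_c² = ω_s¹ ⇒ overall = 94/17 × 36/25 = 3384/425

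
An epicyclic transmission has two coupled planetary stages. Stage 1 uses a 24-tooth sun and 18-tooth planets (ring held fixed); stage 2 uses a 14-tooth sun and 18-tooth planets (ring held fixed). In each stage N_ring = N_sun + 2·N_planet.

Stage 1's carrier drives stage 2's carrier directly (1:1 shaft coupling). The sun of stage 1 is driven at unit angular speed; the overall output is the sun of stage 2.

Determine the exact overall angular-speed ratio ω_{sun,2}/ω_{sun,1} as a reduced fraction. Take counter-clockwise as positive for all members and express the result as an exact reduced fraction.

Stage 1: N_ring = 24 + 2·18 = 60
Stage 1: 24(ω_s−ω_c) = −60(ω_r−ω_c),  ω_r=0, ω_s=1
Stage 1: 24(1−ω_c) = −60(0−ω_c)  ⇒  84ω_c = 24  ⇒  ω_c = 2/7
  ⇒ ω_c¹/ω_s¹ = 2/7
Stage 2: N_ring = 14 + 2·18 = 50
Stage 2: 14(ω_s−ω_c) = −50(ω_r−ω_c),  ω_r=0, ω_c=1
Stage 2: ω_s = 1 − (50/14)(0−1) = 32/7
  ⇒ ω_s²/ω_c² = 32/7
Coupling ω_c² = ω_c¹ ⇒ overall = 2/7 × 32/7 = 64/49

64/49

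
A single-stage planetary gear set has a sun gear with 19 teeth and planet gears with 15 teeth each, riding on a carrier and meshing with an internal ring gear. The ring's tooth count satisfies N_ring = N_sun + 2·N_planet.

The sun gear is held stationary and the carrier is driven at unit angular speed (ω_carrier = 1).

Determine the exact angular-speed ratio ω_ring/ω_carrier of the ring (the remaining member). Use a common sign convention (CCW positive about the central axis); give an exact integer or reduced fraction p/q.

68/49

N_ring = 19 + 2·15 = 49
19(ω_s−ω_c) = −49(ω_r−ω_c),  ω_s=0, ω_c=1
ω_r = 1 − (19/49)(0−1) = 68/49
ω_r/ω_c = 68/49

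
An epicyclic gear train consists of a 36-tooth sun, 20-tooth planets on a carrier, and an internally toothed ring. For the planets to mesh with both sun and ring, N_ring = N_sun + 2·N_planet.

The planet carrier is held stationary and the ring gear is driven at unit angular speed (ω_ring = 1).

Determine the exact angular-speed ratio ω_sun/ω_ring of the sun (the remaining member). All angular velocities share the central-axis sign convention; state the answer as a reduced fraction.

N_ring = 36 + 2·20 = 76
36(ω_s−ω_c) = −76(ω_r−ω_c),  ω_c=0, ω_r=1
ω_s = 0 − (76/36)(1−0) = -19/9
ω_s/ω_r = -19/9

-19/9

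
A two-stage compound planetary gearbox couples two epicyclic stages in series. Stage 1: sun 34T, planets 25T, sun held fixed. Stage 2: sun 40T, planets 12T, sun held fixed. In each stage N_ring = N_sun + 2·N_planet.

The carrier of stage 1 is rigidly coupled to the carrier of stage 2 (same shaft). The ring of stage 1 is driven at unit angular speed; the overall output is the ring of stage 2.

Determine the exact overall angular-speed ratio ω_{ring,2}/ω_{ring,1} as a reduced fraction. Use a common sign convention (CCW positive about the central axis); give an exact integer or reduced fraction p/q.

273/236

Stage 1: N_ring = 34 + 2·25 = 84
Stage 1: 34(ω_s−ω_c) = −84(ω_r−ω_c),  ω_s=0, ω_r=1
Stage 1: 34(0−ω_c) = −84(1−ω_c)  ⇒  118ω_c = 84  ⇒  ω_c = 42/59
  ⇒ ω_c¹/ω_r¹ = 42/59
Stage 2: N_ring = 40 + 2·12 = 64
Stage 2: 40(ω_s−ω_c) = −64(ω_r−ω_c),  ω_s=0, ω_c=1
Stage 2: ω_r = 1 − (40/64)(0−1) = 13/8
  ⇒ ω_r²/ω_c² = 13/8
Coupling ω_c² = ω_c¹ ⇒ overall = 42/59 × 13/8 = 273/236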